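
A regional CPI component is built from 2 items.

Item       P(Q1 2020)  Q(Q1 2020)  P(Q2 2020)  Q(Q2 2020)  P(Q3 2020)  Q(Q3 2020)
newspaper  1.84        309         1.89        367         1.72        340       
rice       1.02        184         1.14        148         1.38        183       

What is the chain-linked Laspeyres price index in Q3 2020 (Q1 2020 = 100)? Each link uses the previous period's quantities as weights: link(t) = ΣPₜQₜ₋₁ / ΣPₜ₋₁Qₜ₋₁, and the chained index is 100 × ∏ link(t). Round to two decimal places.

Link Q1 2020→Q2 2020:
ΣP(Q2 2020)Q(Q1 2020) = 1.89×309 + 1.14×184 = 584.01 + 209.76 = 793.77
ΣP(Q1 2020)Q(Q1 2020) = 1.84×309 + 1.02×184 = 568.56 + 187.68 = 756.24
link = 793.77/756.24 = 1.049627
Link Q2 2020→Q3 2020:
ΣP(Q3 2020)Q(Q2 2020) = 1.72×367 + 1.38×148 = 631.24 + 204.24 = 835.48
ΣP(Q2 2020)Q(Q2 2020) = 1.89×367 + 1.14×148 = 693.63 + 168.72 = 862.35
link = 835.48/862.35 = 0.968841
Chained index = 100 × 1.049627 × 0.968841 = 101.6922

101.69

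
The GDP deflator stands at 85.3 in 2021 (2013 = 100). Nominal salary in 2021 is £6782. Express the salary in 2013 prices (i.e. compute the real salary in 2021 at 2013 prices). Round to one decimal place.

Real = Nominal ÷ (Index/100) = 6782 ÷ (85.3/100)
     = 6782 ÷ 0.853 = 7950.7620

7950.8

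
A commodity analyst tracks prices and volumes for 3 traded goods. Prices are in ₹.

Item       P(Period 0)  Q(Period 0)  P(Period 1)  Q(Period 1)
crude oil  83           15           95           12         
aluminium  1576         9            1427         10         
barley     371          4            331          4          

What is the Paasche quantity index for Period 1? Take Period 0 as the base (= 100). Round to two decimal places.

Paasche quantity index uses current-period prices as weights.
ΣP(Period 1)·Q(Period 1) = 95×12 + 1427×10 + 331×4 = 1140 + 14270 + 1324 = 16734
ΣP(Period 1)·Q(Period 0) = 95×15 + 1427×9 + 331×4 = 1425 + 12843 + 1324 = 15592
Index = 16734 / 15592 × 100 = 107.3243

107.32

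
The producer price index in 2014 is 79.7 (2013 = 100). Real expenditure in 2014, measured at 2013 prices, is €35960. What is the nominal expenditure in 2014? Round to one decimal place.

28660.1

Nominal = Real × (Index/100) = 35960 × (79.7/100)
        = 35960 × 0.797 = 28660.1200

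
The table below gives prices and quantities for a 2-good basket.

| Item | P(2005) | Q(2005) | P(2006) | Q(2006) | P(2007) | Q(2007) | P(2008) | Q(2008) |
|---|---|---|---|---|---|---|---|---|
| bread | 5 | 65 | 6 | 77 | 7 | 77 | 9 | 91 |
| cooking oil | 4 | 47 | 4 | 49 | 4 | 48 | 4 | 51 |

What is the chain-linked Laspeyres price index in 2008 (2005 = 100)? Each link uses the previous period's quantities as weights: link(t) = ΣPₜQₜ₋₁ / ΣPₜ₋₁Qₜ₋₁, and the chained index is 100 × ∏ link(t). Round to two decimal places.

Link 2005→2006:
ΣP(2006)Q(2005) = 6×65 + 4×47 = 390 + 188 = 578
ΣP(2005)Q(2005) = 5×65 + 4×47 = 325 + 188 = 513
link = 578/513 = 1.126706
Link 2006→2007:
ΣP(2007)Q(2006) = 7×77 + 4×49 = 539 + 196 = 735
ΣP(2006)Q(2006) = 6×77 + 4×49 = 462 + 196 = 658
link = 735/658 = 1.117021
Link 2007→2008:
ΣP(2008)Q(2007) = 9×77 + 4×48 = 693 + 192 = 885
ΣP(2007)Q(2007) = 7×77 + 4×48 = 539 + 192 = 731
link = 885/731 = 1.210670
Chained index = 100 × 1.126706 × 1.117021 × 1.210670 = 152.3694

152.37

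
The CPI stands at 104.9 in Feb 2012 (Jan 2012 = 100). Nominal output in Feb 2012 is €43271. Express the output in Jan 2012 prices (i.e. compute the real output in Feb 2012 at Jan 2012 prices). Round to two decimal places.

Real = Nominal ÷ (Index/100) = 43271 ÷ (104.9/100)
     = 43271 ÷ 1.049 = 41249.7617

41249.76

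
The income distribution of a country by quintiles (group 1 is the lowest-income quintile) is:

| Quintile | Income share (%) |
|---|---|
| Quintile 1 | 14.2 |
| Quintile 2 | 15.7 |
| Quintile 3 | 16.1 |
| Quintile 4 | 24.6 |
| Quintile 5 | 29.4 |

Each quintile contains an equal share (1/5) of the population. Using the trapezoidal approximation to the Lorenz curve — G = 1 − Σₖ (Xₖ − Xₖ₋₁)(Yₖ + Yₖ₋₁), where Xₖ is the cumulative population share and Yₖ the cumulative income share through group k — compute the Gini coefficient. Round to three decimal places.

Cumulative income shares Yₖ: 0.1420, 0.2990, 0.4600, 0.7060, 1.0000
Σ (Xₖ−Xₖ₋₁)(Yₖ+Yₖ₋₁) = (1/5)(0.1420+0.0000) + (1/5)(0.2990+0.1420) + (1/5)(0.4600+0.2990) + (1/5)(0.7060+0.4600) + (1/5)(1.0000+0.7060)
  = 0.0284 + 0.0882 + 0.1518 + 0.2332 + 0.3412 = 0.8428
G = 1 − 0.8428 = 0.1572

0.157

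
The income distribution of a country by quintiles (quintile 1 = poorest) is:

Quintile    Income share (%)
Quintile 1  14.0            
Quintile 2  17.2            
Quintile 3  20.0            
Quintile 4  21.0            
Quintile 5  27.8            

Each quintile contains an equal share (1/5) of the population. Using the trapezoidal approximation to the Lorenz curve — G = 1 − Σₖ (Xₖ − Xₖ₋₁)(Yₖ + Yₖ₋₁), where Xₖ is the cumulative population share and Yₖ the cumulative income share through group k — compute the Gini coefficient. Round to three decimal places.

0.126

Cumulative income shares Yₖ: 0.1400, 0.3120, 0.5120, 0.7220, 1.0000
Σ (Xₖ−Xₖ₋₁)(Yₖ+Yₖ₋₁) = (1/5)(0.1400+0.0000) + (1/5)(0.3120+0.1400) + (1/5)(0.5120+0.3120) + (1/5)(0.7220+0.5120) + (1/5)(1.0000+0.7220)
  = 0.0280 + 0.0904 + 0.1648 + 0.2468 + 0.3444 = 0.8744
G = 1 − 0.8744 = 0.1256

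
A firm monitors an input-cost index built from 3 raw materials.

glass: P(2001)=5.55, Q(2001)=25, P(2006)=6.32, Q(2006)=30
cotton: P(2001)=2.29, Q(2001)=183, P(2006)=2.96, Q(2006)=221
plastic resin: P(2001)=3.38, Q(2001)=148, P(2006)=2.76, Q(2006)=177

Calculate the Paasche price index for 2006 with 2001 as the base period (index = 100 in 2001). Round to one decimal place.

Paasche price index uses current-period quantities as weights.
ΣP(2006)·Q(2006) = 6.32×30 + 2.96×221 + 2.76×177 = 189.6 + 654.16 + 488.52 = 1332.28
ΣP(2001)·Q(2006) = 5.55×30 + 2.29×221 + 3.38×177 = 166.5 + 506.09 + 598.26 = 1270.85
Index = 1332.28 / 1270.85 × 100 = 104.8338

104.8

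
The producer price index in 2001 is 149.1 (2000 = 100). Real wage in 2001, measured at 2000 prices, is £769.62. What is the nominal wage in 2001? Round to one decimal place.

Nominal = Real × (Index/100) = 769.62 × (149.1/100)
        = 769.62 × 1.491 = 1147.5034

1147.5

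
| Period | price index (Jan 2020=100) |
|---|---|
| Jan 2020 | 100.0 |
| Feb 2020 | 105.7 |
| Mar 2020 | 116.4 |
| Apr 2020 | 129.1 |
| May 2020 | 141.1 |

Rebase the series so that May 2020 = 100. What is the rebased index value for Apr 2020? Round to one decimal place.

91.5

Rebased(Apr 2020) = 129.1 / 141.1 × 100 = 91.4954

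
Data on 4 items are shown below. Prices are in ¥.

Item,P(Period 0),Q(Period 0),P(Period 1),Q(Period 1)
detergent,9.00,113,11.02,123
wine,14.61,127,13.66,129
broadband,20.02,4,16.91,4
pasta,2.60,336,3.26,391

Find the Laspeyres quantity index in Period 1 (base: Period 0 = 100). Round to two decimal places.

Laspeyres quantity index uses base-period prices as weights.
ΣP(Period 0)·Q(Period 1) = 9.00×123 + 14.61×129 + 20.02×4 + 2.60×391 = 1107 + 1884.69 + 80.08 + 1016.6 = 4088.37
ΣP(Period 0)·Q(Period 0) = 9.00×113 + 14.61×127 + 20.02×4 + 2.60×336 = 1017 + 1855.47 + 80.08 + 873.6 = 3826.15
Index = 4088.37 / 3826.15 × 100 = 106.8534

106.85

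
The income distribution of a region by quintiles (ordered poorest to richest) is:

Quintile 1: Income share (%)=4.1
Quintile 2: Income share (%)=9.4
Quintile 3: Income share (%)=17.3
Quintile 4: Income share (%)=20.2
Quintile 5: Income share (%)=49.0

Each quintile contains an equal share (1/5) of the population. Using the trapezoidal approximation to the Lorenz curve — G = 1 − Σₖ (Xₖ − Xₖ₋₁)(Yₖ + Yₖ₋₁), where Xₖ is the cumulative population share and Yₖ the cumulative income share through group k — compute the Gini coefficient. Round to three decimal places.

0.402

Cumulative income shares Yₖ: 0.0410, 0.1350, 0.3080, 0.5100, 1.0000
Σ (Xₖ−Xₖ₋₁)(Yₖ+Yₖ₋₁) = (1/5)(0.0410+0.0000) + (1/5)(0.1350+0.0410) + (1/5)(0.3080+0.1350) + (1/5)(0.5100+0.3080) + (1/5)(1.0000+0.5100)
  = 0.0082 + 0.0352 + 0.0886 + 0.1636 + 0.3020 = 0.5976
G = 1 − 0.5976 = 0.4024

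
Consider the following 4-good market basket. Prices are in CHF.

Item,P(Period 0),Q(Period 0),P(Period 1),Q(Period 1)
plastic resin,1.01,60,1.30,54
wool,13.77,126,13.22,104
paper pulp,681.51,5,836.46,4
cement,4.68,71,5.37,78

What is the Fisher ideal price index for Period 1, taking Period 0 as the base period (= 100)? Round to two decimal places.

Laspeyres component (base-period weights):
ΣP(Period 1)Q(Period 0) = 1.30×60 + 13.22×126 + 836.46×5 + 5.37×71 = 78 + 1665.72 + 4182.3 + 381.27 = 6307.29
ΣP(Period 0)Q(Period 0) = 1.01×60 + 13.77×126 + 681.51×5 + 4.68×71 = 60.6 + 1735.02 + 3407.55 + 332.28 = 5535.45
L = 6307.29 / 5535.45 × 100 = 113.9436
Paasche component (current-period weights):
ΣP(Period 1)Q(Period 1) = 1.30×54 + 13.22×104 + 836.46×4 + 5.37×78 = 70.2 + 1374.88 + 3345.84 + 418.86 = 5209.78
ΣP(Period 0)Q(Period 1) = 1.01×54 + 13.77×104 + 681.51×4 + 4.68×78 = 54.54 + 1432.08 + 2726.04 + 365.04 = 4577.7
P = 5209.78 / 4577.7 × 100 = 113.8078
Fisher = √(L × P) = √(113.9436 × 113.8078) = 113.8757

113.88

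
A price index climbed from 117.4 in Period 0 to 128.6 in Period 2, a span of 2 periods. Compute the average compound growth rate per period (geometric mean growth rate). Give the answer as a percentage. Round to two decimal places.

4.66%

Growth factor = (128.6/117.4)^(1/2) = (1.095400)^(1/2) = 1.046614
Growth rate = 1.046614 − 1 = 0.046614 = 4.6614%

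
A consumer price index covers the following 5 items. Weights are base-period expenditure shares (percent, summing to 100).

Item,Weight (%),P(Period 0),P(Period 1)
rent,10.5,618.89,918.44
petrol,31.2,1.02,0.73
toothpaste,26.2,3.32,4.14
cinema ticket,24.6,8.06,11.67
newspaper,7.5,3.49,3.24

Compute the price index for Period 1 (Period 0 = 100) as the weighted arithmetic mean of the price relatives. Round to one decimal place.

rent: 10.5 × (918.44/618.89) = 10.5 × 1.484012 = 15.5821
petrol: 31.2 × (0.73/1.02) = 31.2 × 0.715686 = 22.3294
toothpaste: 26.2 × (4.14/3.32) = 26.2 × 1.246988 = 32.6711
cinema ticket: 24.6 × (11.67/8.06) = 24.6 × 1.447891 = 35.6181
newspaper: 7.5 × (3.24/3.49) = 7.5 × 0.928367 = 6.9628
Index = Σ wᵢ·(p₁ᵢ/p₀ᵢ) = 15.5821 + 22.3294 + 32.6711 + 35.6181 + 6.9628 = 113.1635

113.2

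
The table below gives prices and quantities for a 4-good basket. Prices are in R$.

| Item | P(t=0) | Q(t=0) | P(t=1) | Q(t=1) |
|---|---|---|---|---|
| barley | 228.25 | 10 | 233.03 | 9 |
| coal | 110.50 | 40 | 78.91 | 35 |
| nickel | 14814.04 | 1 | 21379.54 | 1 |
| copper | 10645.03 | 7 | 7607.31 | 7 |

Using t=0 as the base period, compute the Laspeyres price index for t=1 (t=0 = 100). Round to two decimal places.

Laspeyres price index uses base-period quantities as weights.
ΣP(t=1)·Q(t=0) = 233.03×10 + 78.91×40 + 21379.54×1 + 7607.31×7 = 2330.3 + 3156.4 + 21379.54 + 53251.17 = 80117.41
ΣP(t=0)·Q(t=0) = 228.25×10 + 110.50×40 + 14814.04×1 + 10645.03×7 = 2282.5 + 4420 + 14814.04 + 74515.21 = 96031.75
Index = 80117.41 / 96031.75 × 100 = 83.4280

83.43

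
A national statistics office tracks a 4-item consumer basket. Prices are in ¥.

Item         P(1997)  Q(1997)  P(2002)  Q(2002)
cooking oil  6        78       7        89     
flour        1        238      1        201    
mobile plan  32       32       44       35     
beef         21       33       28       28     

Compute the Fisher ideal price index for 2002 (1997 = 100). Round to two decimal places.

128.73

Laspeyres component (base-period weights):
ΣP(2002)Q(1997) = 7×78 + 1×238 + 44×32 + 28×33 = 546 + 238 + 1408 + 924 = 3116
ΣP(1997)Q(1997) = 6×78 + 1×238 + 32×32 + 21×33 = 468 + 238 + 1024 + 693 = 2423
L = 3116 / 2423 × 100 = 128.6009
Paasche component (current-period weights):
ΣP(2002)Q(2002) = 7×89 + 1×201 + 44×35 + 28×28 = 623 + 201 + 1540 + 784 = 3148
ΣP(1997)Q(2002) = 6×89 + 1×201 + 32×35 + 21×28 = 534 + 201 + 1120 + 588 = 2443
P = 3148 / 2443 × 100 = 128.8580
Fisher = √(L × P) = √(128.6009 × 128.8580) = 128.7294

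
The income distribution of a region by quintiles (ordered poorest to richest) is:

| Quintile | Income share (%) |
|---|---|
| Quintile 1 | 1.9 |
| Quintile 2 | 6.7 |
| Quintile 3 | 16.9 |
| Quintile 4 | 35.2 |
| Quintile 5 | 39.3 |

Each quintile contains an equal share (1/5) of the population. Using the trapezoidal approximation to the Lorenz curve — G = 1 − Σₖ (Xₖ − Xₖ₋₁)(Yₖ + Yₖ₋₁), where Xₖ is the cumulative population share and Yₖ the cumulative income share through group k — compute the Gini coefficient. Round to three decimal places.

0.413

Cumulative income shares Yₖ: 0.0190, 0.0860, 0.2550, 0.6070, 1.0000
Σ (Xₖ−Xₖ₋₁)(Yₖ+Yₖ₋₁) = (1/5)(0.0190+0.0000) + (1/5)(0.0860+0.0190) + (1/5)(0.2550+0.0860) + (1/5)(0.6070+0.2550) + (1/5)(1.0000+0.6070)
  = 0.0038 + 0.0210 + 0.0682 + 0.1724 + 0.3214 = 0.5868
G = 1 − 0.5868 = 0.4132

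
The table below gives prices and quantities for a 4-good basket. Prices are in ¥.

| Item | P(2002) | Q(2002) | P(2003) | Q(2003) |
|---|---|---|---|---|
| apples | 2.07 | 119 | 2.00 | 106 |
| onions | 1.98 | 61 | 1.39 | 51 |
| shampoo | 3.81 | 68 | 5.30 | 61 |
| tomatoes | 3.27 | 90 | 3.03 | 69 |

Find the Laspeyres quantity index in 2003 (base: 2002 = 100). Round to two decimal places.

Laspeyres quantity index uses base-period prices as weights.
ΣP(2002)·Q(2003) = 2.07×106 + 1.98×51 + 3.81×61 + 3.27×69 = 219.42 + 100.98 + 232.41 + 225.63 = 778.44
ΣP(2002)·Q(2002) = 2.07×119 + 1.98×61 + 3.81×68 + 3.27×90 = 246.33 + 120.78 + 259.08 + 294.3 = 920.49
Index = 778.44 / 920.49 × 100 = 84.5680

84.57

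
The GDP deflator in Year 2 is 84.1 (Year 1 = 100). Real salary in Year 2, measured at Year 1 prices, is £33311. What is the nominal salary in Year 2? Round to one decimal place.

28014.6

Nominal = Real × (Index/100) = 33311 × (84.1/100)
        = 33311 × 0.841 = 28014.5510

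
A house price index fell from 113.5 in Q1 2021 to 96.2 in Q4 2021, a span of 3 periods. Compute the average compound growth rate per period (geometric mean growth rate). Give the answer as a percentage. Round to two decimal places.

-5.36%

Growth factor = (96.2/113.5)^(1/3) = (0.847577)^(1/3) = 0.946367
Growth rate = 0.946367 − 1 = -0.053633 = -5.3633%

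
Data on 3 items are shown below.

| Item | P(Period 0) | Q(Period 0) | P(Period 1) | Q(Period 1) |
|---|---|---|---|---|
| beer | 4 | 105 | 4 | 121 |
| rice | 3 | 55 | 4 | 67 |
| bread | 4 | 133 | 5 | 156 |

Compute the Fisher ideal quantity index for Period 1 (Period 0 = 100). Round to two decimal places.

117.29

Laspeyres component (base-period weights):
ΣP(Period 0)Q(Period 1) = 4×121 + 3×67 + 4×156 = 484 + 201 + 624 = 1309
ΣP(Period 0)Q(Period 0) = 4×105 + 3×55 + 4×133 = 420 + 165 + 532 = 1117
L = 1309 / 1117 × 100 = 117.1889
Paasche component (current-period weights):
ΣP(Period 1)Q(Period 1) = 4×121 + 4×67 + 5×156 = 484 + 268 + 780 = 1532
ΣP(Period 1)Q(Period 0) = 4×105 + 4×55 + 5×133 = 420 + 220 + 665 = 1305
P = 1532 / 1305 × 100 = 117.3946
Fisher = √(L × P) = √(117.1889 × 117.3946) = 117.2917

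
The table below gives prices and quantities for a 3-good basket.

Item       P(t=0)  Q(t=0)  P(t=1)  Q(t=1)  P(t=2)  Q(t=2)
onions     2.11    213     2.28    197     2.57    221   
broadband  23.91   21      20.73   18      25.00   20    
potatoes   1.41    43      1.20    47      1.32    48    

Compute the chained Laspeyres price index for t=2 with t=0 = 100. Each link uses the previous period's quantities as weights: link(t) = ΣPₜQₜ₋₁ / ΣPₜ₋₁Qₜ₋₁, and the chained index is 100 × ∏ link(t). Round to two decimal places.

Link t=0→t=1:
ΣP(t=1)Q(t=0) = 2.28×213 + 20.73×21 + 1.20×43 = 485.64 + 435.33 + 51.6 = 972.57
ΣP(t=0)Q(t=0) = 2.11×213 + 23.91×21 + 1.41×43 = 449.43 + 502.11 + 60.63 = 1012.17
link = 972.57/1012.17 = 0.960876
Link t=1→t=2:
ΣP(t=2)Q(t=1) = 2.57×197 + 25.00×18 + 1.32×47 = 506.29 + 450 + 62.04 = 1018.33
ΣP(t=1)Q(t=1) = 2.28×197 + 20.73×18 + 1.20×47 = 449.16 + 373.14 + 56.4 = 878.7
link = 1018.33/878.7 = 1.158905
Chained index = 100 × 0.960876 × 1.158905 = 111.3564

111.36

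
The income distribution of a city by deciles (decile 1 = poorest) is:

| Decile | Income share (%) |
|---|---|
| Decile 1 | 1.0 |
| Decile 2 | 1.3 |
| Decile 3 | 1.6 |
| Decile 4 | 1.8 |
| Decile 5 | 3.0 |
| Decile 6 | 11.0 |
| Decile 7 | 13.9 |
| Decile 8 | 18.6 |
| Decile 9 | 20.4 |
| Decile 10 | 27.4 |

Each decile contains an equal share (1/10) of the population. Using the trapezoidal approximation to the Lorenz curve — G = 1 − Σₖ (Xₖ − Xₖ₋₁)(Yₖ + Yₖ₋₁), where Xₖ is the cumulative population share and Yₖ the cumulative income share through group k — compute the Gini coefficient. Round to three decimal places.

Cumulative income shares Yₖ: 0.0100, 0.0230, 0.0390, 0.0570, 0.0870, 0.1970, 0.3360, 0.5220, 0.7260, 1.0000
Σ (Xₖ−Xₖ₋₁)(Yₖ+Yₖ₋₁) = (1/10)(0.0100+0.0000) + (1/10)(0.0230+0.0100) + (1/10)(0.0390+0.0230) + (1/10)(0.0570+0.0390) + (1/10)(0.0870+0.0570) + (1/10)(0.1970+0.0870) + (1/10)(0.3360+0.1970) + (1/10)(0.5220+0.3360) + (1/10)(0.7260+0.5220) + (1/10)(1.0000+0.7260)
  = 0.0010 + 0.0033 + 0.0062 + 0.0096 + 0.0144 + 0.0284 + 0.0533 + 0.0858 + 0.1248 + 0.1726 = 0.4994
G = 1 − 0.4994 = 0.5006

0.501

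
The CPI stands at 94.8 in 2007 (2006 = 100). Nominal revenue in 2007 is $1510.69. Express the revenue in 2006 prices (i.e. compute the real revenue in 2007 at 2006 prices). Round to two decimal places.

Real = Nominal ÷ (Index/100) = 1510.69 ÷ (94.8/100)
     = 1510.69 ÷ 0.948 = 1593.5549

1593.55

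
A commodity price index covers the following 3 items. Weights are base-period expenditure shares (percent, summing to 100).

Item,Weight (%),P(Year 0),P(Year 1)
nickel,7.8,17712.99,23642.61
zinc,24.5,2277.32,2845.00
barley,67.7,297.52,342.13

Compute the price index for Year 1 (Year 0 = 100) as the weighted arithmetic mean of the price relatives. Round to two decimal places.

118.87

nickel: 7.8 × (23642.61/17712.99) = 7.8 × 1.334761 = 10.4111
zinc: 24.5 × (2845.00/2277.32) = 24.5 × 1.249275 = 30.6072
barley: 67.7 × (342.13/297.52) = 67.7 × 1.149939 = 77.8509
Index = Σ wᵢ·(p₁ᵢ/p₀ᵢ) = 10.4111 + 30.6072 + 77.8509 = 118.8693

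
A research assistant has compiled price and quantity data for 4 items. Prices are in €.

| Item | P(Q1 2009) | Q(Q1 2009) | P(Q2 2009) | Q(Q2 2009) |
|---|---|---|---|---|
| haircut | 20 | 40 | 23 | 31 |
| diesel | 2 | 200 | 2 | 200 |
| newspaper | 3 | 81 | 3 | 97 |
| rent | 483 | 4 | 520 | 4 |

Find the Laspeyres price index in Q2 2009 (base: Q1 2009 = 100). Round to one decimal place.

Laspeyres price index uses base-period quantities as weights.
ΣP(Q2 2009)·Q(Q1 2009) = 23×40 + 2×200 + 3×81 + 520×4 = 920 + 400 + 243 + 2080 = 3643
ΣP(Q1 2009)·Q(Q1 2009) = 20×40 + 2×200 + 3×81 + 483×4 = 800 + 400 + 243 + 1932 = 3375
Index = 3643 / 3375 × 100 = 107.9407

107.9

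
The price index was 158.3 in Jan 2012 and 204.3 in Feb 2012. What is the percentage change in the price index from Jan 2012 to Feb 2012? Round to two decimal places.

29.06%

Change = (204.3 − 158.3) / 158.3 × 100
       = 46.0 / 158.3 × 100 = 29.0587%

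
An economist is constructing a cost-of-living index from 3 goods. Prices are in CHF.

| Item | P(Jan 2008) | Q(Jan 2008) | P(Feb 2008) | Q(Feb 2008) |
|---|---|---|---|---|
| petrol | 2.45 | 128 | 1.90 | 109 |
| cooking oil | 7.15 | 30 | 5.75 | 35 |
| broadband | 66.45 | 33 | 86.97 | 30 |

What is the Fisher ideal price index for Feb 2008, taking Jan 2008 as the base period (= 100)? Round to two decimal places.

120.47

Laspeyres component (base-period weights):
ΣP(Feb 2008)Q(Jan 2008) = 1.90×128 + 5.75×30 + 86.97×33 = 243.2 + 172.5 + 2870.01 = 3285.71
ΣP(Jan 2008)Q(Jan 2008) = 2.45×128 + 7.15×30 + 66.45×33 = 313.6 + 214.5 + 2192.85 = 2720.95
L = 3285.71 / 2720.95 × 100 = 120.7560
Paasche component (current-period weights):
ΣP(Feb 2008)Q(Feb 2008) = 1.90×109 + 5.75×35 + 86.97×30 = 207.1 + 201.25 + 2609.1 = 3017.45
ΣP(Jan 2008)Q(Feb 2008) = 2.45×109 + 7.15×35 + 66.45×30 = 267.05 + 250.25 + 1993.5 = 2510.8
P = 3017.45 / 2510.8 × 100 = 120.1788
Fisher = √(L × P) = √(120.7560 × 120.1788) = 120.4671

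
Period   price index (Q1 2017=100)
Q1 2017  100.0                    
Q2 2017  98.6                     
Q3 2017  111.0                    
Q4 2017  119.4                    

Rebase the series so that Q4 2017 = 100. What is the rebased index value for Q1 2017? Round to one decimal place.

83.8

Rebased(Q1 2017) = 100.0 / 119.4 × 100 = 83.7521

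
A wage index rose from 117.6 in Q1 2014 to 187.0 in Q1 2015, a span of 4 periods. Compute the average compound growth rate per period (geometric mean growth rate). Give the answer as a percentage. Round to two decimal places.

12.29%

Growth factor = (187.0/117.6)^(1/4) = (1.590136)^(1/4) = 1.122945
Growth rate = 1.122945 − 1 = 0.122945 = 12.2945%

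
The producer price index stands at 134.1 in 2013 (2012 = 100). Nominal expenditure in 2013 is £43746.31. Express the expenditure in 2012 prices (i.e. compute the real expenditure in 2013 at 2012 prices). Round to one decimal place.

Real = Nominal ÷ (Index/100) = 43746.31 ÷ (134.1/100)
     = 43746.31 ÷ 1.341 = 32622.1551

32622.2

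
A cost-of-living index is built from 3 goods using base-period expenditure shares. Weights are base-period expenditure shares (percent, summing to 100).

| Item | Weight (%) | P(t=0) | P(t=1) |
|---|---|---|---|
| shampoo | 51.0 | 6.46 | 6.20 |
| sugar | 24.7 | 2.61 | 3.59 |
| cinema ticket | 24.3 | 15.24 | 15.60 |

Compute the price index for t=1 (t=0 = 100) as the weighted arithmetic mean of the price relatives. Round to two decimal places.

shampoo: 51.0 × (6.20/6.46) = 51.0 × 0.959752 = 48.9474
sugar: 24.7 × (3.59/2.61) = 24.7 × 1.375479 = 33.9743
cinema ticket: 24.3 × (15.60/15.24) = 24.3 × 1.023622 = 24.8740
Index = Σ wᵢ·(p₁ᵢ/p₀ᵢ) = 48.9474 + 33.9743 + 24.8740 = 107.7957

107.80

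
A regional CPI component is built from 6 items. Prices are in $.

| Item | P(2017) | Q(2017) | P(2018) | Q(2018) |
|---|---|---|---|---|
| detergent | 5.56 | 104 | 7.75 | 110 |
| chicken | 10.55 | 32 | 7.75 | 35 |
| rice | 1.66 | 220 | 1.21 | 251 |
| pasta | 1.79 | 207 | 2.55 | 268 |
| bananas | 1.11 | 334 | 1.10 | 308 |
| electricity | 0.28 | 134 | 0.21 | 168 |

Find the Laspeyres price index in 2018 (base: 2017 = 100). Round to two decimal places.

108.92

Laspeyres price index uses base-period quantities as weights.
ΣP(2018)·Q(2017) = 7.75×104 + 7.75×32 + 1.21×220 + 2.55×207 + 1.10×334 + 0.21×134 = 806 + 248 + 266.2 + 527.85 + 367.4 + 28.14 = 2243.59
ΣP(2017)·Q(2017) = 5.56×104 + 10.55×32 + 1.66×220 + 1.79×207 + 1.11×334 + 0.28×134 = 578.24 + 337.6 + 365.2 + 370.53 + 370.74 + 37.52 = 2059.83
Index = 2243.59 / 2059.83 × 100 = 108.9211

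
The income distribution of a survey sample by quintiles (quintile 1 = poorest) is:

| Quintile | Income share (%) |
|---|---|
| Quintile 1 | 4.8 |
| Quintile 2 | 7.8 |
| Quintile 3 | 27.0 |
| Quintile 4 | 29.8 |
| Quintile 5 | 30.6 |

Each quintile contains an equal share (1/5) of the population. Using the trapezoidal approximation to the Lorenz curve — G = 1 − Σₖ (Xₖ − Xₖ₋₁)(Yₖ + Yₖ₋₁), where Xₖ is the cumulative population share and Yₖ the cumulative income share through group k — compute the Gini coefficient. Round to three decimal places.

Cumulative income shares Yₖ: 0.0480, 0.1260, 0.3960, 0.6940, 1.0000
Σ (Xₖ−Xₖ₋₁)(Yₖ+Yₖ₋₁) = (1/5)(0.0480+0.0000) + (1/5)(0.1260+0.0480) + (1/5)(0.3960+0.1260) + (1/5)(0.6940+0.3960) + (1/5)(1.0000+0.6940)
  = 0.0096 + 0.0348 + 0.1044 + 0.2180 + 0.3388 = 0.7056
G = 1 − 0.7056 = 0.2944

0.294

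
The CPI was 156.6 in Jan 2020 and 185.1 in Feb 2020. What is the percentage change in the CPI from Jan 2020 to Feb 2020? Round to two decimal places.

18.20%

Change = (185.1 − 156.6) / 156.6 × 100
       = 28.5 / 156.6 × 100 = 18.1992%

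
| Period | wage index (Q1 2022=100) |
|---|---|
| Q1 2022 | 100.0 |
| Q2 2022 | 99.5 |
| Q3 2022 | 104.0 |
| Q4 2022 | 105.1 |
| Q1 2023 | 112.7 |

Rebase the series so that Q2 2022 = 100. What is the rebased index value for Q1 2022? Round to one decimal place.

100.5

Rebased(Q1 2022) = 100.0 / 99.5 × 100 = 100.5025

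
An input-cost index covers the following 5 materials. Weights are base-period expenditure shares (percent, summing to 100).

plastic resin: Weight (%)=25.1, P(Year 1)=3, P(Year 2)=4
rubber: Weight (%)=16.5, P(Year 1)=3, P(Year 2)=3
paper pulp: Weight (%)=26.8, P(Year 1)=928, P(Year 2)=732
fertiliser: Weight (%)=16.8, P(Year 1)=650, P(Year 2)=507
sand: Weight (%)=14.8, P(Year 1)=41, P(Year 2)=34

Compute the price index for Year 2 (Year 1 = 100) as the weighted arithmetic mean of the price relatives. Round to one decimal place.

plastic resin: 25.1 × (4/3) = 25.1 × 1.333333 = 33.4667
rubber: 16.5 × (3/3) = 16.5 × 1.000000 = 16.5000
paper pulp: 26.8 × (732/928) = 26.8 × 0.788793 = 21.1397
fertiliser: 16.8 × (507/650) = 16.8 × 0.780000 = 13.1040
sand: 14.8 × (34/41) = 14.8 × 0.829268 = 12.2732
Index = Σ wᵢ·(p₁ᵢ/p₀ᵢ) = 33.4667 + 16.5000 + 21.1397 + 13.1040 + 12.2732 = 96.4835

96.5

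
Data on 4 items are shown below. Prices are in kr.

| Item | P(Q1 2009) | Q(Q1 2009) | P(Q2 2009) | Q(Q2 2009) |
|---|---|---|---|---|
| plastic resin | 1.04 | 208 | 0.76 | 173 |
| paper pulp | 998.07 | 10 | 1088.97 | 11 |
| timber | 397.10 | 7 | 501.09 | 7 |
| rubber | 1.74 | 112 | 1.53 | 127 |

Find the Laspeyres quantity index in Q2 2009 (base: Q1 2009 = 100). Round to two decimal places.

Laspeyres quantity index uses base-period prices as weights.
ΣP(Q1 2009)·Q(Q2 2009) = 1.04×173 + 998.07×11 + 397.10×7 + 1.74×127 = 179.92 + 10978.77 + 2779.7 + 220.98 = 14159.37
ΣP(Q1 2009)·Q(Q1 2009) = 1.04×208 + 998.07×10 + 397.10×7 + 1.74×112 = 216.32 + 9980.7 + 2779.7 + 194.88 = 13171.6
Index = 14159.37 / 13171.6 × 100 = 107.4992

107.50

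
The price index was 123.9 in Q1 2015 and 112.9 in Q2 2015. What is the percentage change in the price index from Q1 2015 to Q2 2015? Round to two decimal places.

-8.88%

Change = (112.9 − 123.9) / 123.9 × 100
       = -11.0 / 123.9 × 100 = -8.8781%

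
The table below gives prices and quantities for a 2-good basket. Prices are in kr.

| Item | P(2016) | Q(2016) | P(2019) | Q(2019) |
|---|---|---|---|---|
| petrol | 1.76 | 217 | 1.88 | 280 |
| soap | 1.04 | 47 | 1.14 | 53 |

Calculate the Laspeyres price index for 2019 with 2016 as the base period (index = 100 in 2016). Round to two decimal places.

107.14

Laspeyres price index uses base-period quantities as weights.
ΣP(2019)·Q(2016) = 1.88×217 + 1.14×47 = 407.96 + 53.58 = 461.54
ΣP(2016)·Q(2016) = 1.76×217 + 1.04×47 = 381.92 + 48.88 = 430.8
Index = 461.54 / 430.8 × 100 = 107.1356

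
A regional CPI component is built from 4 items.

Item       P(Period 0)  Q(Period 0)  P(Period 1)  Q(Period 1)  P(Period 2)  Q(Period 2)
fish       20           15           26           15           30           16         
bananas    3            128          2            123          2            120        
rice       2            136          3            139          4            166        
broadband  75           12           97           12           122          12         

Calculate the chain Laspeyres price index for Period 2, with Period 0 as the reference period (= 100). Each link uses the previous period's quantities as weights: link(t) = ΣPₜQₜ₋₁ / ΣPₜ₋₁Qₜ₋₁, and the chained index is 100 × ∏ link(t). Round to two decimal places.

146.40

Link Period 0→Period 1:
ΣP(Period 1)Q(Period 0) = 26×15 + 2×128 + 3×136 + 97×12 = 390 + 256 + 408 + 1164 = 2218
ΣP(Period 0)Q(Period 0) = 20×15 + 3×128 + 2×136 + 75×12 = 300 + 384 + 272 + 900 = 1856
link = 2218/1856 = 1.195043
Link Period 1→Period 2:
ΣP(Period 2)Q(Period 1) = 30×15 + 2×123 + 4×139 + 122×12 = 450 + 246 + 556 + 1464 = 2716
ΣP(Period 1)Q(Period 1) = 26×15 + 2×123 + 3×139 + 97×12 = 390 + 246 + 417 + 1164 = 2217
link = 2716/2217 = 1.225079
Chained index = 100 × 1.195043 × 1.225079 = 146.4022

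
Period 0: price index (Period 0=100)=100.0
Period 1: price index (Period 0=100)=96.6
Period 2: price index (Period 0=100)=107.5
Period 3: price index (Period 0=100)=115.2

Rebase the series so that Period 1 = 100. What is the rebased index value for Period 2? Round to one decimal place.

Rebased(Period 2) = 107.5 / 96.6 × 100 = 111.2836

111.3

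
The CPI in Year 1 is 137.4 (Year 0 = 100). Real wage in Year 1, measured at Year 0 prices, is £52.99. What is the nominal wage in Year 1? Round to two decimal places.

Nominal = Real × (Index/100) = 52.99 × (137.4/100)
        = 52.99 × 1.374 = 72.8083

72.81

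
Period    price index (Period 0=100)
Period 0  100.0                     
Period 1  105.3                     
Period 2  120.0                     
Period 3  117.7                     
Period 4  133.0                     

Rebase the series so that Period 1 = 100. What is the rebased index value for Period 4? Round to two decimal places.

126.31

Rebased(Period 4) = 133.0 / 105.3 × 100 = 126.3058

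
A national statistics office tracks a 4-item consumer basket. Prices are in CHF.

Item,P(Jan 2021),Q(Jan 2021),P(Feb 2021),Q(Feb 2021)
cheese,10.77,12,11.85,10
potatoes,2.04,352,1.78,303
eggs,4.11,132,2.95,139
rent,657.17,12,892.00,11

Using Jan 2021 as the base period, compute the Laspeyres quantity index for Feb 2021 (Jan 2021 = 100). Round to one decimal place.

Laspeyres quantity index uses base-period prices as weights.
ΣP(Jan 2021)·Q(Feb 2021) = 10.77×10 + 2.04×303 + 4.11×139 + 657.17×11 = 107.7 + 618.12 + 571.29 + 7228.87 = 8525.98
ΣP(Jan 2021)·Q(Jan 2021) = 10.77×12 + 2.04×352 + 4.11×132 + 657.17×12 = 129.24 + 718.08 + 542.52 + 7886.04 = 9275.88
Index = 8525.98 / 9275.88 × 100 = 91.9156

91.9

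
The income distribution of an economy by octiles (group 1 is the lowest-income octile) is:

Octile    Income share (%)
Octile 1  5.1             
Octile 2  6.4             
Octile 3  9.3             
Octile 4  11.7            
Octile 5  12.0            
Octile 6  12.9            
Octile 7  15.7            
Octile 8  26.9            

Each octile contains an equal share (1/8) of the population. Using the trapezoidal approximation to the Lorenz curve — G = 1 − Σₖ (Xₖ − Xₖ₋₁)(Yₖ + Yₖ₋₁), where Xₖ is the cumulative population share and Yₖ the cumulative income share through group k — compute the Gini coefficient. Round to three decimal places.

Cumulative income shares Yₖ: 0.0510, 0.1150, 0.2080, 0.3250, 0.4450, 0.5740, 0.7310, 1.0000
Σ (Xₖ−Xₖ₋₁)(Yₖ+Yₖ₋₁) = (1/8)(0.0510+0.0000) + (1/8)(0.1150+0.0510) + (1/8)(0.2080+0.1150) + (1/8)(0.3250+0.2080) + (1/8)(0.4450+0.3250) + (1/8)(0.5740+0.4450) + (1/8)(0.7310+0.5740) + (1/8)(1.0000+0.7310)
  = 0.0064 + 0.0207 + 0.0404 + 0.0666 + 0.0963 + 0.1274 + 0.1631 + 0.2164 = 0.7373
G = 1 − 0.7373 = 0.2627

0.263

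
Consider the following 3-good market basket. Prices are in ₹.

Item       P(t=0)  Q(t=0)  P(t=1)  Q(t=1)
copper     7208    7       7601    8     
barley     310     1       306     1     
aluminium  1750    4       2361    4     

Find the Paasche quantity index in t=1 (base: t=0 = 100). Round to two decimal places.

112.07

Paasche quantity index uses current-period prices as weights.
ΣP(t=1)·Q(t=1) = 7601×8 + 306×1 + 2361×4 = 60808 + 306 + 9444 = 70558
ΣP(t=1)·Q(t=0) = 7601×7 + 306×1 + 2361×4 = 53207 + 306 + 9444 = 62957
Index = 70558 / 62957 × 100 = 112.0733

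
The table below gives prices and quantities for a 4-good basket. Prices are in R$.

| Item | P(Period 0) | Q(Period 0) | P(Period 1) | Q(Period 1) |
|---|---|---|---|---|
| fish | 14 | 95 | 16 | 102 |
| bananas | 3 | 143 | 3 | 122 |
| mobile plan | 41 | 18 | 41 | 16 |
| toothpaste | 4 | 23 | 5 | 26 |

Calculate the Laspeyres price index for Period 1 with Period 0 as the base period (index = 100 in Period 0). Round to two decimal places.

108.23

Laspeyres price index uses base-period quantities as weights.
ΣP(Period 1)·Q(Period 0) = 16×95 + 3×143 + 41×18 + 5×23 = 1520 + 429 + 738 + 115 = 2802
ΣP(Period 0)·Q(Period 0) = 14×95 + 3×143 + 41×18 + 4×23 = 1330 + 429 + 738 + 92 = 2589
Index = 2802 / 2589 × 100 = 108.2271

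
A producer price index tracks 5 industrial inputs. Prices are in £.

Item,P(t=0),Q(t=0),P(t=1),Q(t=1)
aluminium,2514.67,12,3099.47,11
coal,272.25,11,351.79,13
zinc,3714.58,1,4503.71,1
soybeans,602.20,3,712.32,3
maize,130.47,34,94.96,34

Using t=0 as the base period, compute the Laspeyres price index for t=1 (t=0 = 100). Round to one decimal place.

118.1

Laspeyres price index uses base-period quantities as weights.
ΣP(t=1)·Q(t=0) = 3099.47×12 + 351.79×11 + 4503.71×1 + 712.32×3 + 94.96×34 = 37193.64 + 3869.69 + 4503.71 + 2136.96 + 3228.64 = 50932.64
ΣP(t=0)·Q(t=0) = 2514.67×12 + 272.25×11 + 3714.58×1 + 602.20×3 + 130.47×34 = 30176.04 + 2994.75 + 3714.58 + 1806.6 + 4435.98 = 43127.95
Index = 50932.64 / 43127.95 × 100 = 118.0966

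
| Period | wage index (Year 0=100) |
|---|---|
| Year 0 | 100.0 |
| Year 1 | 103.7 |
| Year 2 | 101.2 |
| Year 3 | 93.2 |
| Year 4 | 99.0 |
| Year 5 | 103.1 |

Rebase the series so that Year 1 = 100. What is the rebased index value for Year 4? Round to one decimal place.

95.5

Rebased(Year 4) = 99.0 / 103.7 × 100 = 95.4677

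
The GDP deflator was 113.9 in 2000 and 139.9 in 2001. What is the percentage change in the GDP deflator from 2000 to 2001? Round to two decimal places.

22.83%

Change = (139.9 − 113.9) / 113.9 × 100
       = 26.0 / 113.9 × 100 = 22.8270%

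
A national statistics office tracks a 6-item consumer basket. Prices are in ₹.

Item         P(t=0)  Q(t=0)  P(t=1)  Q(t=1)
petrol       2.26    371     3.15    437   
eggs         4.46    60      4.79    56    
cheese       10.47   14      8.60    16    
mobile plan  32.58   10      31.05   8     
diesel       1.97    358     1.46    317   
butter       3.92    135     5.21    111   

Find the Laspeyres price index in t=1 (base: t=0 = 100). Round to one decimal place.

110.7

Laspeyres price index uses base-period quantities as weights.
ΣP(t=1)·Q(t=0) = 3.15×371 + 4.79×60 + 8.60×14 + 31.05×10 + 1.46×358 + 5.21×135 = 1168.65 + 287.4 + 120.4 + 310.5 + 522.68 + 703.35 = 3112.98
ΣP(t=0)·Q(t=0) = 2.26×371 + 4.46×60 + 10.47×14 + 32.58×10 + 1.97×358 + 3.92×135 = 838.46 + 267.6 + 146.58 + 325.8 + 705.26 + 529.2 = 2812.9
Index = 3112.98 / 2812.9 × 100 = 110.6680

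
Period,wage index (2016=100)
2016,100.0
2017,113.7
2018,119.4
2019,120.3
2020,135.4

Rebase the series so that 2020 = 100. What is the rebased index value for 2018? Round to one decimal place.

88.2

Rebased(2018) = 119.4 / 135.4 × 100 = 88.1832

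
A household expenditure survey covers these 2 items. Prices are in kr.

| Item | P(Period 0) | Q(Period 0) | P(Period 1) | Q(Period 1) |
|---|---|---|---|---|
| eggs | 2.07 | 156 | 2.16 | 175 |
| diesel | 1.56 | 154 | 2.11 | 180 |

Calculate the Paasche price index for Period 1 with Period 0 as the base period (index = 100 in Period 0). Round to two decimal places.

Paasche price index uses current-period quantities as weights.
ΣP(Period 1)·Q(Period 1) = 2.16×175 + 2.11×180 = 378 + 379.8 = 757.8
ΣP(Period 0)·Q(Period 1) = 2.07×175 + 1.56×180 = 362.25 + 280.8 = 643.05
Index = 757.8 / 643.05 × 100 = 117.8446

117.84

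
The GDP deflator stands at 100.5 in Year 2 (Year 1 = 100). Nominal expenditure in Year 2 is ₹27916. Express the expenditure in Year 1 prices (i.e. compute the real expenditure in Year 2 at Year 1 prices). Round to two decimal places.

Real = Nominal ÷ (Index/100) = 27916 ÷ (100.5/100)
     = 27916 ÷ 1.005 = 27777.1144

27777.11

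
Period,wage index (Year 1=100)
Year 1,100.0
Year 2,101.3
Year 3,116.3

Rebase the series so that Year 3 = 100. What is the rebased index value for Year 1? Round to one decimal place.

Rebased(Year 1) = 100.0 / 116.3 × 100 = 85.9845

86.0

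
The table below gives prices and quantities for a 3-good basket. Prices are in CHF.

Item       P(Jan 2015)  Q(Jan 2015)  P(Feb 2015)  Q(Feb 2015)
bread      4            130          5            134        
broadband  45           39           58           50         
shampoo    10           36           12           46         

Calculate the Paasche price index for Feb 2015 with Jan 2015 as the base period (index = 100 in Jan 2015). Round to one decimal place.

127.0

Paasche price index uses current-period quantities as weights.
ΣP(Feb 2015)·Q(Feb 2015) = 5×134 + 58×50 + 12×46 = 670 + 2900 + 552 = 4122
ΣP(Jan 2015)·Q(Feb 2015) = 4×134 + 45×50 + 10×46 = 536 + 2250 + 460 = 3246
Index = 4122 / 3246 × 100 = 126.9871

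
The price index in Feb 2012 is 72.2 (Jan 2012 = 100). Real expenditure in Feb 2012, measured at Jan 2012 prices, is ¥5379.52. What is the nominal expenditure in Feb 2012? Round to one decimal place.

Nominal = Real × (Index/100) = 5379.52 × (72.2/100)
        = 5379.52 × 0.722 = 3884.0134

3884.0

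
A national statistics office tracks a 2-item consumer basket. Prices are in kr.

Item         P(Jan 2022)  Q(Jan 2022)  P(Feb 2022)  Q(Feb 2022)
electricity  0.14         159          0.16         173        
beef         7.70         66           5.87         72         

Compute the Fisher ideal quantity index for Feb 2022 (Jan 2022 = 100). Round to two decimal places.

109.08

Laspeyres component (base-period weights):
ΣP(Jan 2022)Q(Feb 2022) = 0.14×173 + 7.70×72 = 24.22 + 554.4 = 578.62
ΣP(Jan 2022)Q(Jan 2022) = 0.14×159 + 7.70×66 = 22.26 + 508.2 = 530.46
L = 578.62 / 530.46 × 100 = 109.0789
Paasche component (current-period weights):
ΣP(Feb 2022)Q(Feb 2022) = 0.16×173 + 5.87×72 = 27.68 + 422.64 = 450.32
ΣP(Feb 2022)Q(Jan 2022) = 0.16×159 + 5.87×66 = 25.44 + 387.42 = 412.86
P = 450.32 / 412.86 × 100 = 109.0733
Fisher = √(L × P) = √(109.0789 × 109.0733) = 109.0761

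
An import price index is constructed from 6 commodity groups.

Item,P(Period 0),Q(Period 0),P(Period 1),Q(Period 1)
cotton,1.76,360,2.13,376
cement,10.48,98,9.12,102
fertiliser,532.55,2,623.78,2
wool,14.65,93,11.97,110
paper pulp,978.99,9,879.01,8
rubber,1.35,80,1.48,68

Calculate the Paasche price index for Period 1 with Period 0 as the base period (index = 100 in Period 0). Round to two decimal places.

Paasche price index uses current-period quantities as weights.
ΣP(Period 1)·Q(Period 1) = 2.13×376 + 9.12×102 + 623.78×2 + 11.97×110 + 879.01×8 + 1.48×68 = 800.88 + 930.24 + 1247.56 + 1316.7 + 7032.08 + 100.64 = 11428.1
ΣP(Period 0)·Q(Period 1) = 1.76×376 + 10.48×102 + 532.55×2 + 14.65×110 + 978.99×8 + 1.35×68 = 661.76 + 1068.96 + 1065.1 + 1611.5 + 7831.92 + 91.8 = 12331.04
Index = 11428.1 / 12331.04 × 100 = 92.6775

92.68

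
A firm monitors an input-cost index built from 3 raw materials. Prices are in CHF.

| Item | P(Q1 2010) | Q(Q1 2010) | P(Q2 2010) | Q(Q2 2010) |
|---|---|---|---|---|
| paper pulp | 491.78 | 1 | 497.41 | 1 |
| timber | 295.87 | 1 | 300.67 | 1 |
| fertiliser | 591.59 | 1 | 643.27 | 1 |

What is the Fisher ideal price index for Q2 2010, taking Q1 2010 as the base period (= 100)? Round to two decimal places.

Laspeyres component (base-period weights):
ΣP(Q2 2010)Q(Q1 2010) = 497.41×1 + 300.67×1 + 643.27×1 = 497.41 + 300.67 + 643.27 = 1441.35
ΣP(Q1 2010)Q(Q1 2010) = 491.78×1 + 295.87×1 + 591.59×1 = 491.78 + 295.87 + 591.59 = 1379.24
L = 1441.35 / 1379.24 × 100 = 104.5032
Paasche component (current-period weights):
ΣP(Q2 2010)Q(Q2 2010) = 497.41×1 + 300.67×1 + 643.27×1 = 497.41 + 300.67 + 643.27 = 1441.35
ΣP(Q1 2010)Q(Q2 2010) = 491.78×1 + 295.87×1 + 591.59×1 = 491.78 + 295.87 + 591.59 = 1379.24
P = 1441.35 / 1379.24 × 100 = 104.5032
Fisher = √(L × P) = √(104.5032 × 104.5032) = 104.5032

104.50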